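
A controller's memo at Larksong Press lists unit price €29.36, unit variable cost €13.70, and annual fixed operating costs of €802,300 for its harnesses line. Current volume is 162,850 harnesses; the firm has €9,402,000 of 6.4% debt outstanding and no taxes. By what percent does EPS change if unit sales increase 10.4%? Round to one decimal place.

+23.1%

At 162,850 units, contribution = 162,850 × €15.66 = €2,550,231.00.
EBIT = €2,550,231.00 − €802,300 = €1,747,931.00.
After interest of €601,728.00, pre-tax earnings = €1,146,203.00.
Degree of combined leverage = contribution ÷ (EBIT − I) = €2,550,231.00 ÷ €1,146,203.00 = 2.2249.
%ΔEPS = DCL × %ΔSales = 2.2249 × +10.4% = +23.1%.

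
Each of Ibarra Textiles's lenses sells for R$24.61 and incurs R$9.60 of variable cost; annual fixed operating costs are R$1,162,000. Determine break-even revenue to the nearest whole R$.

R$1,905,185

Contribution margin per unit = R$24.61 − R$9.60 = R$15.01, a CM ratio of R$15.01 ÷ R$24.61 = 0.6099.
Break-even sales = FC ÷ CM ratio = R$1,162,000 × R$24.61 / R$15.01 = R$1,905,185.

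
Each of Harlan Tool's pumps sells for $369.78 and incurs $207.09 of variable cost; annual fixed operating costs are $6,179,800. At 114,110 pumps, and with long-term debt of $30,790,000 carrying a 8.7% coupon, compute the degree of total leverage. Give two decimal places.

1.91

At 114,110 units, contribution = 114,110 × $162.69 = $18,564,555.90.
Subtracting fixed costs: EBIT = $18,564,555.90 − $6,179,800 = $12,384,755.90. Interest = $2,678,730.00, so EBIT − I = $9,706,025.90.
Degree of total leverage = total CM / (EBIT − interest) = $18,564,555.90 / $9,706,025.90 = 1.9127.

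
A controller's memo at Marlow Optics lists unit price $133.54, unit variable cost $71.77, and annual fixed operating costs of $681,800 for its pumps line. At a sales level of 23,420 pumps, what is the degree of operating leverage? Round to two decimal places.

At 23,420 units, contribution = 23,420 × $61.77 = $1,446,653.40.
EBIT = $1,446,653.40 − $681,800 = $764,853.40.
So DOL = total CM / EBIT = $1,446,653.40 / $764,853.40 = 1.8914.

1.89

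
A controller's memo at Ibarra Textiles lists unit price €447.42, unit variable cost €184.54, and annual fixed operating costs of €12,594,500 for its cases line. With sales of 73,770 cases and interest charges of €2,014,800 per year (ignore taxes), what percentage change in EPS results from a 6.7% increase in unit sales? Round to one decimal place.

Total contribution margin = 73,770 × €262.88 = €19,392,657.60.
EBIT = €19,392,657.60 − €12,594,500 = €6,798,157.60.
After interest of €2,014,800.00, pre-tax earnings = €4,783,357.60.
DCL = total CM / (EBIT − I) = €19,392,657.60 / €4,783,357.60 = 4.0542.
EPS therefore changes by 4.0542 × (+6.7%) = +27.2%.

+27.2%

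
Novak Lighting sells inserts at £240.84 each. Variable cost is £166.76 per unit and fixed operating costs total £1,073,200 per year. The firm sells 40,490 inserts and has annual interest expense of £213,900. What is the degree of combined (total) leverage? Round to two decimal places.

At 40,490 units, contribution = 40,490 × £74.08 = £2,999,499.20.
Subtracting fixed costs: EBIT = £2,999,499.20 − £1,073,200 = £1,926,299.20. Interest = £213,900.00, so EBIT − I = £1,712,399.20.
Degree of total leverage = total CM / (EBIT − interest) = £2,999,499.20 / £1,712,399.20 = 1.7516.

1.75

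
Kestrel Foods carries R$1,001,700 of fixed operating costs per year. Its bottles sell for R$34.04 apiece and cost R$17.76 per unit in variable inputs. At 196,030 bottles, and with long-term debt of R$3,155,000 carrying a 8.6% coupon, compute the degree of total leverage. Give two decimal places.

1.66

Contribution at this volume is 196,030 × R$16.28 = R$3,191,368.40.
EBIT = R$3,191,368.40 − R$1,001,700 = R$2,189,668.40. Interest = R$271,330.00, so EBIT − I = R$1,918,338.40.
Degree of total leverage = total CM / (EBIT − interest) = R$3,191,368.40 / R$1,918,338.40 = 1.6636.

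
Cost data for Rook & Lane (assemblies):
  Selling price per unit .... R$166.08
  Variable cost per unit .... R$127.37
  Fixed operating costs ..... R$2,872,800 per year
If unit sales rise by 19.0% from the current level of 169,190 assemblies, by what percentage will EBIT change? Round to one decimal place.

Contribution at this volume is 169,190 × R$38.71 = R$6,549,344.90.
EBIT = R$6,549,344.90 − R$2,872,800 = R$3,676,544.90.
DOL = contribution ÷ EBIT = R$6,549,344.90 ÷ R$3,676,544.90 = 1.7814.
%ΔEBIT = DOL × %ΔSales = 1.7814 × +19.0% = +33.8%.

+33.8%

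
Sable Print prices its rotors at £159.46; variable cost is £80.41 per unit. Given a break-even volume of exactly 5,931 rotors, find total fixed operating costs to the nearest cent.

Contribution margin per unit = £159.46 − £80.41 = £79.05.
Since BE = FC / CM, FC = 5,931 × £79.05 = £468,845.55.

£468,845.55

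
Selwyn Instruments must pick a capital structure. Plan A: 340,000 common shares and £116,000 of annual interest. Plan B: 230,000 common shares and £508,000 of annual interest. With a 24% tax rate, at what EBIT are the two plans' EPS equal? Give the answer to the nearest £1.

£1,327,636

Set EPS_A = EPS_B: (EBIT − £116,000)(1 − 0.24) ÷ 340,000 = (EBIT − £508,000)(1 − 0.24) ÷ 230,000.
The (1 − t) factor cancels: (EBIT − 116,000) × 230,000 = (EBIT − 508,000) × 340,000.
Solving, EBIT = (508,000·340,000 − 116,000·230,000) / (340,000 − 230,000) = 146,040,000,000 / 110,000 = 1,327,636.36.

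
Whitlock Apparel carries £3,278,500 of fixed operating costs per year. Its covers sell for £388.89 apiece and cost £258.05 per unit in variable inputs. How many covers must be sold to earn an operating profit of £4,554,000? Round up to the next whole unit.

59,864 covers

Contribution margin per unit = £388.89 − £258.05 = £130.84.
Need Q such that Q × £130.84 − £3,278,500 = £4,554,000, i.e. Q = £7,832,500 / £130.84 = 59,863.19 → 59,864.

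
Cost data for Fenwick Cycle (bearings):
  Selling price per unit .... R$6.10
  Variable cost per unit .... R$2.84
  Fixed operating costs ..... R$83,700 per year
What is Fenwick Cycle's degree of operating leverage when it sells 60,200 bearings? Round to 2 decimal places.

At 60,200 units, contribution = 60,200 × R$3.26 = R$196,252.00.
Operating income = contribution − fixed costs = R$196,252.00 − R$83,700 = R$112,552.00.
So DOL = total CM / EBIT = R$196,252.00 / R$112,552.00 = 1.7437.

1.74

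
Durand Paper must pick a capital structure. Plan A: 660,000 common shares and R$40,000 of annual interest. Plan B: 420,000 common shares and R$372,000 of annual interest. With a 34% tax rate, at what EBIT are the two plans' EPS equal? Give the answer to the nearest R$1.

R$953,000

At indifference, (EBIT − 40,000)(1 − t)/660,000 = (EBIT − 372,000)(1 − t)/420,000.
The (1 − t) factor cancels: (EBIT − 40,000) × 420,000 = (EBIT − 372,000) × 660,000.
Solving, EBIT = (372,000·660,000 − 40,000·420,000) / (660,000 − 420,000) = 228,720,000,000 / 240,000 = 953,000.00.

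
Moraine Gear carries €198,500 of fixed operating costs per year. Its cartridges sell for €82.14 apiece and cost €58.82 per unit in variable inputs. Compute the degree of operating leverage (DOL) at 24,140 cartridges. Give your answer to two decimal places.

Total contribution margin = 24,140 × €23.32 = €562,944.80.
EBIT = €562,944.80 − €198,500 = €364,444.80.
DOL = contribution ÷ EBIT = €562,944.80 ÷ €364,444.80 = 1.5447.

1.54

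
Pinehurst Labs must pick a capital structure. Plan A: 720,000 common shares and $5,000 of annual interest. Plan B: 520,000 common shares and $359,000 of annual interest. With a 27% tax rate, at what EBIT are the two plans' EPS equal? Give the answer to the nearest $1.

At indifference, (EBIT − 5,000)(1 − t)/720,000 = (EBIT − 359,000)(1 − t)/520,000.
The (1 − t) factor cancels: (EBIT − 5,000) × 520,000 = (EBIT − 359,000) × 720,000.
Solving, EBIT = (359,000·720,000 − 5,000·520,000) / (720,000 − 520,000) = 255,880,000,000 / 200,000 = 1,279,400.00.

$1,279,400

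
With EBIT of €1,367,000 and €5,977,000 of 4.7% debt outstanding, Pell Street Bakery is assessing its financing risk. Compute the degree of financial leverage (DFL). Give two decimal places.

1.26

Annual interest charges come to €280,919.00.
Degree of financial leverage = EBIT / (EBIT − interest) = €1,367,000 / €1,086,081.00 = 1.2587.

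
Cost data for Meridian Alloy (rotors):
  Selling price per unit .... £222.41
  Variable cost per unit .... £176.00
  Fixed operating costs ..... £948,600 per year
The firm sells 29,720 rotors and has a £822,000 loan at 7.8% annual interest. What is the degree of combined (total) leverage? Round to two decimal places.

At 29,720 units, contribution = 29,720 × £46.41 = £1,379,305.20.
Operating income = contribution − fixed costs = £1,379,305.20 − £948,600 = £430,705.20. Interest = £64,116.00, so EBIT − I = £366,589.20.
Degree of total leverage = total CM / (EBIT − interest) = £1,379,305.20 / £366,589.20 = 3.7625.

3.76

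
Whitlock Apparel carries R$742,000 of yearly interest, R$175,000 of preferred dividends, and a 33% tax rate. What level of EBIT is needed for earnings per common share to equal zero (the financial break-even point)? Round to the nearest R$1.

Grossing the preferred dividend up to pre-tax terms: R$175,000 / (1 − 0.33) = R$261,194.03.
EPS = 0 when EBIT covers interest plus the pre-tax preferred burden: R$742,000 + R$261,194.03 = R$1,003,194.03.

R$1,003,194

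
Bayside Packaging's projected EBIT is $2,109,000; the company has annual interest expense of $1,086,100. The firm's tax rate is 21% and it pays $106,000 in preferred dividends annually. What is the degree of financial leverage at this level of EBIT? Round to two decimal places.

2.37

Interest = $1,086,100.00.
Pre-tax preferred-dividend burden = $106,000 ÷ (1 − 0.21) = $134,177.22.
DFL = EBIT ÷ [EBIT − I − D_p/(1−t)] = $2,109,000 ÷ [$2,109,000 − $1,086,100.00 − $134,177.22] = $2,109,000 ÷ $888,722.78 = 2.3731.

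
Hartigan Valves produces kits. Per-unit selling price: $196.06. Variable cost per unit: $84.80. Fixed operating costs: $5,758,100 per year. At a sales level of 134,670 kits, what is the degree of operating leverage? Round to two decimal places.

At 134,670 units, contribution = 134,670 × $111.26 = $14,983,384.20.
EBIT = $14,983,384.20 − $5,758,100 = $9,225,284.20.
So DOL = total CM / EBIT = $14,983,384.20 / $9,225,284.20 = 1.6242.

1.62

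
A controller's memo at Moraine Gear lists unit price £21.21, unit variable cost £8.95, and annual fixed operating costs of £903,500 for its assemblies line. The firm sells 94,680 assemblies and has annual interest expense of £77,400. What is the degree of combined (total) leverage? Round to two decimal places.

Total contribution margin = 94,680 × £12.26 = £1,160,776.80.
Operating income = contribution − fixed costs = £1,160,776.80 − £903,500 = £257,276.80. Interest = £77,400.00, so EBIT − I = £179,876.80.
Degree of total leverage = total CM / (EBIT − interest) = £1,160,776.80 / £179,876.80 = 6.4532.

6.45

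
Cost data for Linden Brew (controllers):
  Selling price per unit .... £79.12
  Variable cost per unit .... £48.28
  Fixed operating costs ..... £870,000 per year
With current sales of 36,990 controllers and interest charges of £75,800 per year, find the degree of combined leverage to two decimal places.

Contribution at this volume is 36,990 × £30.84 = £1,140,771.60.
Operating income = contribution − fixed costs = £1,140,771.60 − £870,000 = £270,771.60. Interest = £75,800.00.
DOL = £1,140,771.60 ÷ £270,771.60 = 4.2130; DFL = £270,771.60 ÷ £194,971.60 = 1.3888.
Combined leverage = 4.2130 × 1.3888 = 5.8510.

5.85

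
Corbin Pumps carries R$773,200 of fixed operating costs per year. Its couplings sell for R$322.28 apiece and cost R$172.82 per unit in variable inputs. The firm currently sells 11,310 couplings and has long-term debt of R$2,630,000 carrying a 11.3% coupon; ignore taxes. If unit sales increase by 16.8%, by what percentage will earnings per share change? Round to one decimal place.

+45.8%

At 11,310 units, contribution = 11,310 × R$149.46 = R$1,690,392.60.
Subtracting fixed costs: EBIT = R$1,690,392.60 − R$773,200 = R$917,192.60.
After interest of R$297,190.00, pre-tax earnings = R$620,002.60.
Degree of combined leverage = contribution ÷ (EBIT − I) = R$1,690,392.60 ÷ R$620,002.60 = 2.7264.
%ΔEPS = DCL × %ΔSales = 2.7264 × +16.8% = +45.8%.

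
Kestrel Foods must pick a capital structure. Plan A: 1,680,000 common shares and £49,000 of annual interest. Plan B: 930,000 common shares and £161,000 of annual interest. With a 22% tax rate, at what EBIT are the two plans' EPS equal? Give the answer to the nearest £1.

At indifference, (EBIT − 49,000)(1 − t)/1,680,000 = (EBIT − 161,000)(1 − t)/930,000.
The (1 − t) factor cancels: (EBIT − 49,000) × 930,000 = (EBIT − 161,000) × 1,680,000.
EBIT × (1,680,000 − 930,000) = 161,000 × 1,680,000 − 49,000 × 930,000 = 224,910,000,000, so EBIT = 224,910,000,000 ÷ 750,000 = 299,880.00.

£299,880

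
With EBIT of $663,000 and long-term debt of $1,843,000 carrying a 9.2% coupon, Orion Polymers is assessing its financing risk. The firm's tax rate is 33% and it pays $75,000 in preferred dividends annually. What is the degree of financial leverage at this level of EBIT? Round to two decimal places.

1.74

Annual interest charges come to $169,556.00.
Preferred dividends grossed up pre-tax: $75,000 / (1 − 0.33) = $111,940.30.
DFL = EBIT ÷ [EBIT − I − D_p/(1−t)] = $663,000 ÷ [$663,000 − $169,556.00 − $111,940.30] = $663,000 ÷ $381,503.70 = 1.7379.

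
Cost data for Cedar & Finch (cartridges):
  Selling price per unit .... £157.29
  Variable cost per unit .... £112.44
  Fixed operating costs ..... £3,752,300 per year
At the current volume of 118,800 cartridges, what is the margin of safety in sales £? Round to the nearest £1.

£5,526,648

Contribution margin per unit = £157.29 − £112.44 = £44.85. Break-even units = £3,752,300 ÷ £44.85 = 83,663.32; break-even revenue = 83,663.32 × £157.29 = £13,159,403.95.
Actual sales revenue = 118,800 × £157.29 = £18,686,052.00.
Margin of safety = £18,686,052.00 − £13,159,403.95 = £5,526,648.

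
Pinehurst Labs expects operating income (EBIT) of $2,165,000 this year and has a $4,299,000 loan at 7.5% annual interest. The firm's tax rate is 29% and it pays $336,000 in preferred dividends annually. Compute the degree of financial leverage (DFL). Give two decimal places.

Annual interest charges come to $322,425.00.
Pre-tax preferred-dividend burden = $336,000 ÷ (1 − 0.29) = $473,239.44.
DFL = EBIT ÷ [EBIT − I − D_p/(1−t)] = $2,165,000 ÷ [$2,165,000 − $322,425.00 − $473,239.44] = $2,165,000 ÷ $1,369,335.56 = 1.5811.

1.58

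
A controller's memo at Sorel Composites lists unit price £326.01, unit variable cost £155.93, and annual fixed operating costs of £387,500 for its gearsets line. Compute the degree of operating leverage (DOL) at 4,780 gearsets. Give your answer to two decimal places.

1.91

Total contribution margin = 4,780 × £170.08 = £812,982.40.
Subtracting fixed costs: EBIT = £812,982.40 − £387,500 = £425,482.40.
DOL = contribution ÷ EBIT = £812,982.40 ÷ £425,482.40 = 1.9107.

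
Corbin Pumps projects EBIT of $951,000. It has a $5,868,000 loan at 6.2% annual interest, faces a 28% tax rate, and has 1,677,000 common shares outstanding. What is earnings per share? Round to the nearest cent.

$0.25

Interest = $363,816.00, so EBT = $951,000 − $363,816.00 = $587,184.00.
After tax at 28%: net income = $587,184.00 × 0.72 = $422,772.48.
Per share: $422,772.48 / 1,677,000 shares = $0.25.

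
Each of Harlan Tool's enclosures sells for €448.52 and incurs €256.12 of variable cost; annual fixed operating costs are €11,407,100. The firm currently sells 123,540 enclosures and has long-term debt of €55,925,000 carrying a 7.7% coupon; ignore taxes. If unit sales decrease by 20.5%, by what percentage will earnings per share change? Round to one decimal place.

-60.5%

At 123,540 units, contribution = 123,540 × €192.40 = €23,769,096.00.
EBIT = €23,769,096.00 − €11,407,100 = €12,361,996.00.
Interest = €4,306,225.00, so EBIT − I = €8,055,771.00.
Degree of combined leverage = contribution ÷ (EBIT − I) = €23,769,096.00 ÷ €8,055,771.00 = 2.9506.
EPS therefore changes by 2.9506 × (-20.5%) = -60.5%.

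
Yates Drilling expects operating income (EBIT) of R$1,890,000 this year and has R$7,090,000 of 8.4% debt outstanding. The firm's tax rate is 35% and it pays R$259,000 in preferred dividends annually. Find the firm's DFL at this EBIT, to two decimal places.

2.11

Annual interest charges come to R$595,560.00.
Preferred dividends grossed up pre-tax: R$259,000 / (1 − 0.35) = R$398,461.54.
DFL = EBIT ÷ [EBIT − I − D_p/(1−t)] = R$1,890,000 ÷ [R$1,890,000 − R$595,560.00 − R$398,461.54] = R$1,890,000 ÷ R$895,978.46 = 2.1094.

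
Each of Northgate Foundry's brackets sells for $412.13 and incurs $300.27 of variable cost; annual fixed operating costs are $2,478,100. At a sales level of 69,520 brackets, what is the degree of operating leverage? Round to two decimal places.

Contribution at this volume is 69,520 × $111.86 = $7,776,507.20.
EBIT = $7,776,507.20 − $2,478,100 = $5,298,407.20.
So DOL = total CM / EBIT = $7,776,507.20 / $5,298,407.20 = 1.4677.

1.47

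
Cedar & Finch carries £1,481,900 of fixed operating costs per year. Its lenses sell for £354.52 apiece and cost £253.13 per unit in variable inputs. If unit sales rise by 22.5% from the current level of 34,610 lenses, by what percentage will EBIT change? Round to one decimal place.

+38.9%

At 34,610 units, contribution = 34,610 × £101.39 = £3,509,107.90.
Subtracting fixed costs: EBIT = £3,509,107.90 − £1,481,900 = £2,027,207.90.
DOL = contribution ÷ EBIT = £3,509,107.90 ÷ £2,027,207.90 = 1.7310.
%ΔEBIT = DOL × %ΔSales = 1.7310 × +22.5% = +38.9%.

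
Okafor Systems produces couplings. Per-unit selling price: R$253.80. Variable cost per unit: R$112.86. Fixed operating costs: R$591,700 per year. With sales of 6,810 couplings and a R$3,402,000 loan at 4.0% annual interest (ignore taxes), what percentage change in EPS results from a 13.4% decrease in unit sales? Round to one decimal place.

Contribution at this volume is 6,810 × R$140.94 = R$959,801.40.
EBIT = R$959,801.40 − R$591,700 = R$368,101.40.
Interest = R$136,080.00, so EBIT − I = R$232,021.40.
Degree of combined leverage = contribution ÷ (EBIT − I) = R$959,801.40 ÷ R$232,021.40 = 4.1367.
EPS therefore changes by 4.1367 × (-13.4%) = -55.4%.

-55.4%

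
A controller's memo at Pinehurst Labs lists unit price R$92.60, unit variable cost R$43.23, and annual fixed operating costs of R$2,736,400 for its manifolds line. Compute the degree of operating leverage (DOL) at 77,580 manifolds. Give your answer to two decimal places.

3.50

Total contribution margin = 77,580 × R$49.37 = R$3,830,124.60.
EBIT = R$3,830,124.60 − R$2,736,400 = R$1,093,724.60.
So DOL = total CM / EBIT = R$3,830,124.60 / R$1,093,724.60 = 3.5019.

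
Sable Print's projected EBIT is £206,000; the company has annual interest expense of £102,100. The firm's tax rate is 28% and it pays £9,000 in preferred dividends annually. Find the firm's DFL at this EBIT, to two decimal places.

Interest = £102,100.00.
Pre-tax preferred-dividend burden = £9,000 ÷ (1 − 0.28) = £12,500.00.
DFL = EBIT ÷ [EBIT − I − D_p/(1−t)] = £206,000 ÷ [£206,000 − £102,100.00 − £12,500.00] = £206,000 ÷ £91,400.00 = 2.2538.

2.25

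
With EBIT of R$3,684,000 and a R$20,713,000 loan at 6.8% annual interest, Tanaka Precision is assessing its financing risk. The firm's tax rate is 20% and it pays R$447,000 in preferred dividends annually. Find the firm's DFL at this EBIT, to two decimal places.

2.15

Annual interest charges come to R$1,408,484.00.
Preferred dividends grossed up pre-tax: R$447,000 / (1 − 0.20) = R$558,750.00.
DFL = EBIT ÷ [EBIT − I − D_p/(1−t)] = R$3,684,000 ÷ [R$3,684,000 − R$1,408,484.00 − R$558,750.00] = R$3,684,000 ÷ R$1,716,766.00 = 2.1459.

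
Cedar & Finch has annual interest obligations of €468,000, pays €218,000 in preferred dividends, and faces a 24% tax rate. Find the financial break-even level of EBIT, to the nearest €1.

Grossing the preferred dividend up to pre-tax terms: €218,000 / (1 − 0.24) = €286,842.11.
Financial break-even EBIT = interest + D_p ÷ (1 − t) = €468,000 + €286,842.11 = €754,842.11.

€754,842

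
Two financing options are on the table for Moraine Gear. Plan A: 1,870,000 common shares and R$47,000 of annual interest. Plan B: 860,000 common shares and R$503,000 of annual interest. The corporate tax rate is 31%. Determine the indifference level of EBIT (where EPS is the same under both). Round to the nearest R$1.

R$891,277

Set EPS_A = EPS_B: (EBIT − R$47,000)(1 − 0.31) ÷ 1,870,000 = (EBIT − R$503,000)(1 − 0.31) ÷ 860,000.
The (1 − t) factor cancels: (EBIT − 47,000) × 860,000 = (EBIT − 503,000) × 1,870,000.
Solving, EBIT = (503,000·1,870,000 − 47,000·860,000) / (1,870,000 − 860,000) = 900,190,000,000 / 1,010,000 = 891,277.23.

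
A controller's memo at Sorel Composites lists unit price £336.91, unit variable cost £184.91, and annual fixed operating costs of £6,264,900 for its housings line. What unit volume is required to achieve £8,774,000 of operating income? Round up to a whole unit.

98,941 housings

Each unit contributes £336.91 − £184.91 = £152.00.
Required volume = (fixed costs + target profit) ÷ CM = (£6,264,900 + £8,774,000) ÷ £152.00 = 98,940.13, so 98,941 housings.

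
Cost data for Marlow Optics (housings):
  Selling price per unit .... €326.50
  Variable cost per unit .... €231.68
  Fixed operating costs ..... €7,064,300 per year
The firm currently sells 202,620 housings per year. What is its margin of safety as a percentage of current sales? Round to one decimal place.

63.2%

Each unit contributes €326.50 − €231.68 = €94.82. Break-even units = €7,064,300 ÷ €94.82 = 74,502.21; break-even revenue = 74,502.21 × €326.50 = €24,324,973.11.
Actual sales revenue = 202,620 × €326.50 = €66,155,430.00.
Margin of safety = (€66,155,430.00 − €24,324,973.11) ÷ €66,155,430.00 = 63.2%.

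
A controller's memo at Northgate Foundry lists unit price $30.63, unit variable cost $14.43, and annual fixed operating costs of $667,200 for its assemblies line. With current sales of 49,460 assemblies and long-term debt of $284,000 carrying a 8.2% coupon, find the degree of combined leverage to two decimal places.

7.23

Total contribution margin = 49,460 × $16.20 = $801,252.00.
Operating income = contribution − fixed costs = $801,252.00 − $667,200 = $134,052.00. Interest = $23,288.00, so EBIT − I = $110,764.00.
Degree of total leverage = total CM / (EBIT − interest) = $801,252.00 / $110,764.00 = 7.2339.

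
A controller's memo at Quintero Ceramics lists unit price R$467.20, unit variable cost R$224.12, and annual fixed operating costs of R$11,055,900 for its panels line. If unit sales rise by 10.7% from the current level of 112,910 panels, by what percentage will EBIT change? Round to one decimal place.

+17.9%

At 112,910 units, contribution = 112,910 × R$243.08 = R$27,446,162.80.
Subtracting fixed costs: EBIT = R$27,446,162.80 − R$11,055,900 = R$16,390,262.80.
DOL = contribution ÷ EBIT = R$27,446,162.80 ÷ R$16,390,262.80 = 1.6745.
%ΔEBIT = DOL × %ΔSales = 1.6745 × +10.7% = +17.9%.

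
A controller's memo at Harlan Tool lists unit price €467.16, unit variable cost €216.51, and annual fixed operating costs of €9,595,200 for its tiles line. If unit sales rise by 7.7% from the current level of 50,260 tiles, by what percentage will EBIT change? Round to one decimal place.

Contribution at this volume is 50,260 × €250.65 = €12,597,669.00.
EBIT = €12,597,669.00 − €9,595,200 = €3,002,469.00.
So DOL = total CM / EBIT = €12,597,669.00 / €3,002,469.00 = 4.1958.
Operating income changes by 4.1958 × +7.7% = +32.3%.

+32.3%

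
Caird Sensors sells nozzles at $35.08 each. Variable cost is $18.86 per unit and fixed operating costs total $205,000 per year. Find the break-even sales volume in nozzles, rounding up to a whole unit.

Unit CM = price − variable cost = $35.08 − $18.86 = $16.22.
Break-even Q = $205,000 / $16.22 = 12,638.72 → 12,639 nozzles.

12,639 nozzles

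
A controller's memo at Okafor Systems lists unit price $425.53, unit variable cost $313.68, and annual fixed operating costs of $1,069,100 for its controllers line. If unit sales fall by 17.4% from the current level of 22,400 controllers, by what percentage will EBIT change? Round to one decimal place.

-30.4%

At 22,400 units, contribution = 22,400 × $111.85 = $2,505,440.00.
EBIT = $2,505,440.00 − $1,069,100 = $1,436,340.00.
So DOL = total CM / EBIT = $2,505,440.00 / $1,436,340.00 = 1.7443.
Operating income changes by 1.7443 × -17.4% = -30.4%.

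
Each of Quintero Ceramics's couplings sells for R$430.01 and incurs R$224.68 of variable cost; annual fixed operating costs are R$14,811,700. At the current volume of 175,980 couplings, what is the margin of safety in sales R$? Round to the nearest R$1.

Contribution margin per unit = R$430.01 − R$224.68 = R$205.33. Break-even units = R$14,811,700 ÷ R$205.33 = 72,136.07; break-even revenue = 72,136.07 × R$430.01 = R$31,019,233.02.
Current sales = 175,980 × R$430.01 = R$75,673,159.80.
Margin of safety = R$75,673,159.80 − R$31,019,233.02 = R$44,653,927.

R$44,653,927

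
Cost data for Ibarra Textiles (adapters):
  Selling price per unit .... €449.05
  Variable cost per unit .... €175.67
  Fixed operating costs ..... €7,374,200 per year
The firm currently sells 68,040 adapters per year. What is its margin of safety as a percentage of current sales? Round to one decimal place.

60.4%

Each unit contributes €449.05 − €175.67 = €273.38. Break-even units = €7,374,200 ÷ €273.38 = 26,974.18; break-even revenue = 26,974.18 × €449.05 = €12,112,753.35.
Current sales = 68,040 × €449.05 = €30,553,362.00.
Margin of safety = (€30,553,362.00 − €12,112,753.35) ÷ €30,553,362.00 = 60.4%.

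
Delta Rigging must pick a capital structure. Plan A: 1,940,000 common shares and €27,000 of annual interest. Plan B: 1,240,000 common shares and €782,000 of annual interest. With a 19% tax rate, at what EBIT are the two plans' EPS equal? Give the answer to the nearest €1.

€2,119,429

Set EPS_A = EPS_B: (EBIT − €27,000)(1 − 0.19) ÷ 1,940,000 = (EBIT − €782,000)(1 − 0.19) ÷ 1,240,000.
Cancelling (1 − t) and cross-multiplying: 1,240,000·(EBIT − 27,000) = 1,940,000·(EBIT − 782,000).
Solving, EBIT = (782,000·1,940,000 − 27,000·1,240,000) / (1,940,000 − 1,240,000) = 1,483,600,000,000 / 700,000 = 2,119,428.57.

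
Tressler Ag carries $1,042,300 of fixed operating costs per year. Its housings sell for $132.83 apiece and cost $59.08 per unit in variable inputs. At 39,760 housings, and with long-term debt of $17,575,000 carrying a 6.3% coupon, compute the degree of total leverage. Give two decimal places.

At 39,760 units, contribution = 39,760 × $73.75 = $2,932,300.00.
Operating income = contribution − fixed costs = $2,932,300.00 − $1,042,300 = $1,890,000.00. Interest = $1,107,225.00.
DOL = $2,932,300.00 ÷ $1,890,000.00 = 1.5515; DFL = $1,890,000.00 ÷ $782,775.00 = 2.4145.
DCL = DOL × DFL = 1.5515 × 2.4145 = 3.7461.

3.75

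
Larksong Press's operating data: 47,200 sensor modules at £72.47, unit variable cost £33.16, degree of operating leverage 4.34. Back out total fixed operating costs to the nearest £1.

Contribution at this volume is 47,200 × £39.31 = £1,855,432.00.
Since DOL = CM ÷ EBIT, EBIT = £1,855,432.00 ÷ 4.34 = £427,518.89.
Fixed costs = CM − EBIT = £1,855,432.00 − £427,518.89 = £1,427,913.

£1,427,913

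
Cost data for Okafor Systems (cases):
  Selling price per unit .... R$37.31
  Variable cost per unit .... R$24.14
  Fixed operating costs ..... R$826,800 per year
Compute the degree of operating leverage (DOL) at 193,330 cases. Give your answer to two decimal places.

At 193,330 units, contribution = 193,330 × R$13.17 = R$2,546,156.10.
Operating income = contribution − fixed costs = R$2,546,156.10 − R$826,800 = R$1,719,356.10.
DOL = contribution ÷ EBIT = R$2,546,156.10 ÷ R$1,719,356.10 = 1.4809.

1.48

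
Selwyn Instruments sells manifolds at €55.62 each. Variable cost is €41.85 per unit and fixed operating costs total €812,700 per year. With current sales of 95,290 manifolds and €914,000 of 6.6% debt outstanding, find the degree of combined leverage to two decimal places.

2.99

Contribution at this volume is 95,290 × €13.77 = €1,312,143.30.
Operating income = contribution − fixed costs = €1,312,143.30 − €812,700 = €499,443.30. Interest = €60,324.00, so EBIT − I = €439,119.30.
Degree of total leverage = total CM / (EBIT − interest) = €1,312,143.30 / €439,119.30 = 2.9881.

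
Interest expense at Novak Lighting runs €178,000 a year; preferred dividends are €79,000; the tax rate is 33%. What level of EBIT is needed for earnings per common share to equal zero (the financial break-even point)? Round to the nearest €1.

€295,910

Preferred dividends are paid after tax, so their pre-tax equivalent is €79,000 ÷ (1 − 0.33) = €117,910.45.
EPS = 0 when EBIT covers interest plus the pre-tax preferred burden: €178,000 + €117,910.45 = €295,910.45.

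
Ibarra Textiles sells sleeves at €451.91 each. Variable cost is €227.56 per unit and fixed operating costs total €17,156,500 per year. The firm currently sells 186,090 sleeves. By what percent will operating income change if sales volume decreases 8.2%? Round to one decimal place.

Total contribution margin = 186,090 × €224.35 = €41,749,291.50.
Subtracting fixed costs: EBIT = €41,749,291.50 − €17,156,500 = €24,592,791.50.
DOL = contribution ÷ EBIT = €41,749,291.50 ÷ €24,592,791.50 = 1.6976.
Operating income changes by 1.6976 × -8.2% = -13.9%.

-13.9%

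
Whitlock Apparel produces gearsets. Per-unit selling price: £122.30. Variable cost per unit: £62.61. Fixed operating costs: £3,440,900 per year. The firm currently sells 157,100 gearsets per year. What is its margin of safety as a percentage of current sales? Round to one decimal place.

63.3%

Contribution margin per unit = £122.30 − £62.61 = £59.69. Break-even units = £3,440,900 ÷ £59.69 = 57,646.17; break-even revenue = 57,646.17 × £122.30 = £7,050,126.82.
Actual sales revenue = 157,100 × £122.30 = £19,213,330.00.
Margin of safety = (£19,213,330.00 − £7,050,126.82) ÷ £19,213,330.00 = 63.3%.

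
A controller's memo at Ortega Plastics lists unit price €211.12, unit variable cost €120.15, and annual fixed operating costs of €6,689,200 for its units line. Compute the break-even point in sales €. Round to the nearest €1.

CM per unit = €211.12 − €120.15 = €90.97; CM ratio = €90.97 / €211.12 = 0.4309.
Break-even revenue = fixed costs × price ÷ CM = €6,689,200 × €211.12 ÷ €90.97 = €15,524,062.

€15,524,062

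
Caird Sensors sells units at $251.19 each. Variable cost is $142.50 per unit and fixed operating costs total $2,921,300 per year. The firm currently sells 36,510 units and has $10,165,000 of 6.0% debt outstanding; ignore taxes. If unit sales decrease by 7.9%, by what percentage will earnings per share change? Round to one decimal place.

Contribution at this volume is 36,510 × $108.69 = $3,968,271.90.
EBIT = $3,968,271.90 − $2,921,300 = $1,046,971.90.
Interest = $609,900.00, so EBIT − I = $437,071.90.
Degree of combined leverage = contribution ÷ (EBIT − I) = $3,968,271.90 ÷ $437,071.90 = 9.0792.
%ΔEPS = DCL × %ΔSales = 9.0792 × -7.9% = -71.7%.

-71.7%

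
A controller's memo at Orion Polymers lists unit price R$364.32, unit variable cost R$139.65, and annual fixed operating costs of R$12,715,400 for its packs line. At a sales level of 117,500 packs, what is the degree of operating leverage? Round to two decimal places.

Contribution at this volume is 117,500 × R$224.67 = R$26,398,725.00.
EBIT = R$26,398,725.00 − R$12,715,400 = R$13,683,325.00.
So DOL = total CM / EBIT = R$26,398,725.00 / R$13,683,325.00 = 1.9293.

1.93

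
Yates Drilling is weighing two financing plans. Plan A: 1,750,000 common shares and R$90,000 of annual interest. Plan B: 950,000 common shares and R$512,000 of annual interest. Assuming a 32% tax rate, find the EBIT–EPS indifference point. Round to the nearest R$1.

At indifference, (EBIT − 90,000)(1 − t)/1,750,000 = (EBIT − 512,000)(1 − t)/950,000.
The (1 − t) factor cancels: (EBIT − 90,000) × 950,000 = (EBIT − 512,000) × 1,750,000.
Solving, EBIT = (512,000·1,750,000 − 90,000·950,000) / (1,750,000 − 950,000) = 810,500,000,000 / 800,000 = 1,013,125.00.

R$1,013,125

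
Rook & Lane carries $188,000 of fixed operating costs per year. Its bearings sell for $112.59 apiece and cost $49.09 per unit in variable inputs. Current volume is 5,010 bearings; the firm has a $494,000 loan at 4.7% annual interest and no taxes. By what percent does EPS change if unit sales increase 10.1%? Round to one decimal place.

+30.1%

Total contribution margin = 5,010 × $63.50 = $318,135.00.
EBIT = $318,135.00 − $188,000 = $130,135.00.
After interest of $23,218.00, pre-tax earnings = $106,917.00.
Degree of combined leverage = contribution ÷ (EBIT − I) = $318,135.00 ÷ $106,917.00 = 2.9755.
EPS therefore changes by 2.9755 × (+10.1%) = +30.1%.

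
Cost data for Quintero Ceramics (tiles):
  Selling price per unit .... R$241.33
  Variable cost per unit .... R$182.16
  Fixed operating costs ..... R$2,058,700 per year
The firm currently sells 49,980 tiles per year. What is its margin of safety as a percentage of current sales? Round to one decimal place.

30.4%

Each unit contributes R$241.33 − R$182.16 = R$59.17. Break-even units = R$2,058,700 ÷ R$59.17 = 34,792.97; break-even revenue = 34,792.97 × R$241.33 = R$8,396,587.31.
Actual sales revenue = 49,980 × R$241.33 = R$12,061,673.40.
Margin of safety = (R$12,061,673.40 − R$8,396,587.31) ÷ R$12,061,673.40 = 30.4%.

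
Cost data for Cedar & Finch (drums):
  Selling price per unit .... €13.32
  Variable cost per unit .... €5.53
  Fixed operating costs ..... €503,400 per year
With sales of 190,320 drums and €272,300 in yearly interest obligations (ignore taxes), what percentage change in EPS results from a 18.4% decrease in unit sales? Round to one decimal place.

-38.6%

At 190,320 units, contribution = 190,320 × €7.79 = €1,482,592.80.
Operating income = contribution − fixed costs = €1,482,592.80 − €503,400 = €979,192.80.
Interest = €272,300.00, so EBIT − I = €706,892.80.
Degree of combined leverage = contribution ÷ (EBIT − I) = €1,482,592.80 ÷ €706,892.80 = 2.0973.
%ΔEPS = DCL × %ΔSales = 2.0973 × -18.4% = -38.6%.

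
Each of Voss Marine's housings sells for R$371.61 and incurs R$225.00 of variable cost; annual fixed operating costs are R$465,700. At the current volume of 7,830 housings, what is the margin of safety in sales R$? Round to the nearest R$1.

R$1,729,304

Each unit contributes R$371.61 − R$225.00 = R$146.61. Break-even units = R$465,700 ÷ R$146.61 = 3,176.45; break-even revenue = 3,176.45 × R$371.61 = R$1,180,402.27.
Actual sales revenue = 7,830 × R$371.61 = R$2,909,706.30.
Margin of safety = R$2,909,706.30 − R$1,180,402.27 = R$1,729,304.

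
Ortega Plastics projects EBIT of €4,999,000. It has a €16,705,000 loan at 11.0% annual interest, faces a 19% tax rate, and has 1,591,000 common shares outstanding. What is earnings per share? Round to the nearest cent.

€1.61

Pre-tax income = €4,999,000 − €1,837,550.00 = €3,161,450.00.
After tax at 19%: net income = €3,161,450.00 × 0.81 = €2,560,774.50.
EPS = €2,560,774.50 ÷ 1,591,000 = €1.61.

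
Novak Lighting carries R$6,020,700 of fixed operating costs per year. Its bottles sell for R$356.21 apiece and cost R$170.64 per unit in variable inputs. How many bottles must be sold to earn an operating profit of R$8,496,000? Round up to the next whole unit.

78,228 bottles

Unit CM = price − variable cost = R$356.21 − R$170.64 = R$185.57.
Units = (FC + target) / CM = (R$6,020,700 + R$8,496,000) / R$185.57 = 78,227.62, so 78,228 bottles.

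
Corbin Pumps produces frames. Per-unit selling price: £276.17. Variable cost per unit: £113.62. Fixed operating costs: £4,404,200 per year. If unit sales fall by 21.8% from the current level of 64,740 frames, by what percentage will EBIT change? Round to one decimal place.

Total contribution margin = 64,740 × £162.55 = £10,523,487.00.
Subtracting fixed costs: EBIT = £10,523,487.00 − £4,404,200 = £6,119,287.00.
Degree of operating leverage = £10,523,487.00 / £6,119,287.00 = 1.7197.
%ΔEBIT = DOL × %ΔSales = 1.7197 × -21.8% = -37.5%.

-37.5%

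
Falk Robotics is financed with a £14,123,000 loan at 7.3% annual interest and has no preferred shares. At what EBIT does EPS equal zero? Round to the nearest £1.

£1,030,979

Annual interest = 7.3% × £14,123,000 = £1,030,979.00.
With no preferred dividends, EPS = 0 when EBIT exactly covers interest, so the financial break-even EBIT is £1,030,979.00.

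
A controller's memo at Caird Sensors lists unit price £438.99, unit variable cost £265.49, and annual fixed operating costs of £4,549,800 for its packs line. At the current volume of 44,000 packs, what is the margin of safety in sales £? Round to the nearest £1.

Each unit contributes £438.99 − £265.49 = £173.50. Break-even units = £4,549,800 ÷ £173.50 = 26,223.63; break-even revenue = 26,223.63 × £438.99 = £11,511,911.83.
Current sales = 44,000 × £438.99 = £19,315,560.00.
Margin of safety = £19,315,560.00 − £11,511,911.83 = £7,803,648.

£7,803,648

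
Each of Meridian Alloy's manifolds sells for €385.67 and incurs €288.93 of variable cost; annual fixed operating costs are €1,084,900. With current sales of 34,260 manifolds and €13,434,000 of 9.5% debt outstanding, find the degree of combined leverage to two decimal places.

Total contribution margin = 34,260 × €96.74 = €3,314,312.40.
Subtracting fixed costs: EBIT = €3,314,312.40 − €1,084,900 = €2,229,412.40. Interest = €1,276,230.00.
DOL = €3,314,312.40 ÷ €2,229,412.40 = 1.4866; DFL = €2,229,412.40 ÷ €953,182.40 = 2.3389.
DCL = DOL × DFL = 1.4866 × 2.3389 = 3.4770.

3.48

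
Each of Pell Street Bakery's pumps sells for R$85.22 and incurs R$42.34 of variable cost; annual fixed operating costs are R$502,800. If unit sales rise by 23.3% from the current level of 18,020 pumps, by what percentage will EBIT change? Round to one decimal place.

Total contribution margin = 18,020 × R$42.88 = R$772,697.60.
EBIT = R$772,697.60 − R$502,800 = R$269,897.60.
DOL = contribution ÷ EBIT = R$772,697.60 ÷ R$269,897.60 = 2.8629.
%ΔEBIT = DOL × %ΔSales = 2.8629 × +23.3% = +66.7%.

+66.7%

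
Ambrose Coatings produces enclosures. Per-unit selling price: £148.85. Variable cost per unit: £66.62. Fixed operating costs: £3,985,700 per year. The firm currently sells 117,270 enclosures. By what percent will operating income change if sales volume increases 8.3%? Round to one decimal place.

Total contribution margin = 117,270 × £82.23 = £9,643,112.10.
Subtracting fixed costs: EBIT = £9,643,112.10 − £3,985,700 = £5,657,412.10.
Degree of operating leverage = £9,643,112.10 / £5,657,412.10 = 1.7045.
%ΔEBIT = DOL × %ΔSales = 1.7045 × +8.3% = +14.1%.

+14.1%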